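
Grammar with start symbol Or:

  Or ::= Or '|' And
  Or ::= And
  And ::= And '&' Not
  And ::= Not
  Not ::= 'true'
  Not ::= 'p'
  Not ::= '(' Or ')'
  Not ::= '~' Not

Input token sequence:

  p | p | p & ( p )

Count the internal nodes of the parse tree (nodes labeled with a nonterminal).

14

[Or [Or [Or [And [Not p]]] | [And [Not p]]] | [And [And [Not p]] & [Not ( [Or [And [Not p]]] )]]]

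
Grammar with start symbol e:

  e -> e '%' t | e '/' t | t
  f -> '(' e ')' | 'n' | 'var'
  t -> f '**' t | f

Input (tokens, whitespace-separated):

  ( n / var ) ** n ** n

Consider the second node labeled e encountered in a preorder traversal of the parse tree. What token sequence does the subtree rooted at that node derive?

[e [t [f ( [e [e [t [f n]]] / [t [f var]]] )] ** [t [f n] ** [t [f n]]]]]

n / var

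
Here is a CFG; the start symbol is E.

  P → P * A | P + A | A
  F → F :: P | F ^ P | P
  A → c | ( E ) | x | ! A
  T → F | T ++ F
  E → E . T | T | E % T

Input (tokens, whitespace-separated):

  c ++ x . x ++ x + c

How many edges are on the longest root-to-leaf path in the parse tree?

7

[E [E [T [T [F [P [A c]]]] ++ [F [P [A x]]]]] . [T [T [F [P [A x]]]] ++ [F [P [P [A x]] + [A c]]]]]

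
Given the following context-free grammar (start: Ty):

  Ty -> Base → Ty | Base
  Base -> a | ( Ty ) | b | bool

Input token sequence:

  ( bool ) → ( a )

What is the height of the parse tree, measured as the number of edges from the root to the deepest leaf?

[Ty [Base ( [Ty [Base bool]] )] → [Ty [Base ( [Ty [Base a]] )]]]

5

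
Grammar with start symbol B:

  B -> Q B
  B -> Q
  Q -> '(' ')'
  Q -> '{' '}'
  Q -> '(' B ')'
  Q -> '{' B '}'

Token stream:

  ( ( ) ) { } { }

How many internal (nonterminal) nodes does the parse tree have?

[B [Q ( [B [Q ( )]] )] [B [Q { }] [B [Q { }]]]]

8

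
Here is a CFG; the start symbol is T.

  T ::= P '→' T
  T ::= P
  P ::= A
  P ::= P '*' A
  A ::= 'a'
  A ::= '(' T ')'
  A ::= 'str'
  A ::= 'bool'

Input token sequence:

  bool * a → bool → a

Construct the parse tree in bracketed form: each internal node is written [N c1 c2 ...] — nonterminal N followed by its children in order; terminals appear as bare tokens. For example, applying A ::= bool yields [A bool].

[T [P [P [A bool]] * [A a]] → [T [P [A bool]] → [T [P [A a]]]]]

T
P → T
P * A → T
A * A → T
bool * A → T
bool * a → T
bool * a → P → T
bool * a → A → T
bool * a → bool → T
bool * a → bool → P
bool * a → bool → A
bool * a → bool → a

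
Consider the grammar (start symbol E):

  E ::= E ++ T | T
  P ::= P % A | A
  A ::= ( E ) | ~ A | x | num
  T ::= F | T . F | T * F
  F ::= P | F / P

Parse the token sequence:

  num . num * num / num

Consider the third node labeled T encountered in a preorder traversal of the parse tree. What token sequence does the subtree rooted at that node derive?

num

[E [T [T [T [F [P [A num]]]] . [F [P [A num]]]] * [F [F [P [A num]]] / [P [A num]]]]]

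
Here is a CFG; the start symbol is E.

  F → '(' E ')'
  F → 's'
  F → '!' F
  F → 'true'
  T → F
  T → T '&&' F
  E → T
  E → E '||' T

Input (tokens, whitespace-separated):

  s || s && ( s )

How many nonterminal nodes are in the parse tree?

[E [E [T [F s]]] || [T [T [F s]] && [F ( [E [T [F s]]] )]]]

11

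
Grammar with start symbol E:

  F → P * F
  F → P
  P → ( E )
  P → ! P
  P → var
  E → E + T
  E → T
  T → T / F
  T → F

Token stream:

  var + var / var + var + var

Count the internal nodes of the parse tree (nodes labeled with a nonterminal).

[E [E [E [E [T [F [P var]]]] + [T [T [F [P var]]] / [F [P var]]]] + [T [F [P var]]]] + [T [F [P var]]]]

19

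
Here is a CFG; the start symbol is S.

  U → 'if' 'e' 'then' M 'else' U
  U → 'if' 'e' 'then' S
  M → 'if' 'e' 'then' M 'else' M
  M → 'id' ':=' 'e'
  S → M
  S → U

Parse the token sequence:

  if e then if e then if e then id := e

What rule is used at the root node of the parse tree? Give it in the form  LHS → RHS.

S → U

[S [U if e then [S [U if e then [S [U if e then [S [M id := e]]]]]]]]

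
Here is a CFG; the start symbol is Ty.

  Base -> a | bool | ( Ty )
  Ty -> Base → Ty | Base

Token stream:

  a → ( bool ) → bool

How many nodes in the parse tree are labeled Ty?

4

[Ty [Base a] → [Ty [Base ( [Ty [Base bool]] )] → [Ty [Base bool]]]]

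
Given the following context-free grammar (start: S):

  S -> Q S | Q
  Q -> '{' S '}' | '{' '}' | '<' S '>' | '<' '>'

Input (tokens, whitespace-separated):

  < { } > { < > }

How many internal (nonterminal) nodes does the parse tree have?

8

[S [Q < [S [Q { }]] >] [S [Q { [S [Q < >]] }]]]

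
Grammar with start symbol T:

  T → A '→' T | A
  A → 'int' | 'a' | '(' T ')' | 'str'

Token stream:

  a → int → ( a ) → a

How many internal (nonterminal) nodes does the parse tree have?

[T [A a] → [T [A int] → [T [A ( [T [A a]] )] → [T [A a]]]]]

10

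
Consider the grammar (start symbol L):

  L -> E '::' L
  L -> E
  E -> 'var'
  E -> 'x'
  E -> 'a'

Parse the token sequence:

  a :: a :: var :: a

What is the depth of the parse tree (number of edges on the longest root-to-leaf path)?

5

[L [E a] :: [L [E a] :: [L [E var] :: [L [E a]]]]]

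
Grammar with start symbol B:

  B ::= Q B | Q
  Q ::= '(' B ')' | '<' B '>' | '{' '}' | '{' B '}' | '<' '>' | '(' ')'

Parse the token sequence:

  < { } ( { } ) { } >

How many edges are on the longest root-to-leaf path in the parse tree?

[B [Q < [B [Q { }] [B [Q ( [B [Q { }]] )] [B [Q { }]]]] >]]

7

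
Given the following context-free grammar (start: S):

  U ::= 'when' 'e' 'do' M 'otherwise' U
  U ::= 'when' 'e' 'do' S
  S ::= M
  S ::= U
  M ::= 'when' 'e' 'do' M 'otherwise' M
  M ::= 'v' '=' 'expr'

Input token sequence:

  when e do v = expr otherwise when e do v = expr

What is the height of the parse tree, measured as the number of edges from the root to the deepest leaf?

5

[S [U when e do [M v = expr] otherwise [U when e do [S [M v = expr]]]]]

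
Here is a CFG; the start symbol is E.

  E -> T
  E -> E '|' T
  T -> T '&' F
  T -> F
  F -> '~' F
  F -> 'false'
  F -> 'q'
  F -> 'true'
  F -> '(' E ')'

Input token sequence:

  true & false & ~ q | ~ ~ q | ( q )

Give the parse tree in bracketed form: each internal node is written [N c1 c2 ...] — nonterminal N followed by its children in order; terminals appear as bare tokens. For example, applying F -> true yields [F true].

[E [E [E [T [T [T [F true]] & [F false]] & [F ~ [F q]]]] | [T [F ~ [F ~ [F q]]]]] | [T [F ( [E [T [F q]]] )]]]

E
E | T
E | T | T
T | T | T
T & F | T | T
T & F & F | T | T
F & F & F | T | T
true & F & F | T | T
true & false & F | T | T
true & false & ~ F | T | T
true & false & ~ q | T | T
true & false & ~ q | F | T
true & false & ~ q | ~ F | T
true & false & ~ q | ~ ~ F | T
true & false & ~ q | ~ ~ q | T
true & false & ~ q | ~ ~ q | F
true & false & ~ q | ~ ~ q | ( E )
true & false & ~ q | ~ ~ q | ( T )
true & false & ~ q | ~ ~ q | ( F )
true & false & ~ q | ~ ~ q | ( q )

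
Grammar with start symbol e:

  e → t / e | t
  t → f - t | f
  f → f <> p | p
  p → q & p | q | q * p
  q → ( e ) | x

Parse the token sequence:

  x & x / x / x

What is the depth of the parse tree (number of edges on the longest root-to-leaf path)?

[e [t [f [p [q x] & [p [q x]]]]] / [e [t [f [p [q x]]]] / [e [t [f [p [q x]]]]]]]

7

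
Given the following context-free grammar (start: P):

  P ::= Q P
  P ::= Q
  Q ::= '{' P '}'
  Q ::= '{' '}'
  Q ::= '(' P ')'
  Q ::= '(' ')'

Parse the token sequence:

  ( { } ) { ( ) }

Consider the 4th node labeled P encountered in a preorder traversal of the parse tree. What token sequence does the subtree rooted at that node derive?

[P [Q ( [P [Q { }]] )] [P [Q { [P [Q ( )]] }]]]

( )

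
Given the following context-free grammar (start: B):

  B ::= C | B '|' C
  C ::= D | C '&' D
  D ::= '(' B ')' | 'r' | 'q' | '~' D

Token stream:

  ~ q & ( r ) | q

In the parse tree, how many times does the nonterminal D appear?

5

[B [B [C [C [D ~ [D q]]] & [D ( [B [C [D r]]] )]]] | [C [D q]]]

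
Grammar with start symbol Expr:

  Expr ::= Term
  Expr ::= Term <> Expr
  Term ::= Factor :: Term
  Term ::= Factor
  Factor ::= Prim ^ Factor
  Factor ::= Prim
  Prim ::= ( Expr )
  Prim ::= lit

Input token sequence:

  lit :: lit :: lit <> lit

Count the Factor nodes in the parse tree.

[Expr [Term [Factor [Prim lit]] :: [Term [Factor [Prim lit]] :: [Term [Factor [Prim lit]]]]] <> [Expr [Term [Factor [Prim lit]]]]]

4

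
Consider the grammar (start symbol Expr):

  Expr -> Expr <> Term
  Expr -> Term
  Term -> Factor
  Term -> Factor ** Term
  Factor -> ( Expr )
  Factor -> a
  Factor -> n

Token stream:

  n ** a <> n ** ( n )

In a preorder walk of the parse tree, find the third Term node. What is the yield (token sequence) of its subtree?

[Expr [Expr [Term [Factor n] ** [Term [Factor a]]]] <> [Term [Factor n] ** [Term [Factor ( [Expr [Term [Factor n]]] )]]]]

n ** ( n )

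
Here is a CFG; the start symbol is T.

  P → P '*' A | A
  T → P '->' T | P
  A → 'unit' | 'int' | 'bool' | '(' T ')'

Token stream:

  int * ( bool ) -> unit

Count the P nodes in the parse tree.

4

[T [P [P [A int]] * [A ( [T [P [A bool]]] )]] -> [T [P [A unit]]]]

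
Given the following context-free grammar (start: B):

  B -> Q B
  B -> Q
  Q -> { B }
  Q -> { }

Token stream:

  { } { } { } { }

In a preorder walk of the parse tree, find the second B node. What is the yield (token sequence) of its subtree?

[B [Q { }] [B [Q { }] [B [Q { }] [B [Q { }]]]]]

{ } { } { }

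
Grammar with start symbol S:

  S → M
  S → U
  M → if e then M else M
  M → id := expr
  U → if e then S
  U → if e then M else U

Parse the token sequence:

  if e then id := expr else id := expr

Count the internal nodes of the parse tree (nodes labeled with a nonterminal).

4

[S [M if e then [M id := expr] else [M id := expr]]]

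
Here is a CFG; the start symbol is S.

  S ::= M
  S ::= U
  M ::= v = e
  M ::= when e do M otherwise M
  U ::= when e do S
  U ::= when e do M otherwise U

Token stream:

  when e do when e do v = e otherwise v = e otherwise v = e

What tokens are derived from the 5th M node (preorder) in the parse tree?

v = e

[S [M when e do [M when e do [M v = e] otherwise [M v = e]] otherwise [M v = e]]]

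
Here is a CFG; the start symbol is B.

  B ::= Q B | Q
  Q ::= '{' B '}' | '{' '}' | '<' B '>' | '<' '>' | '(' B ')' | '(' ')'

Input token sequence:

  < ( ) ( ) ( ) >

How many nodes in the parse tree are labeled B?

4

[B [Q < [B [Q ( )] [B [Q ( )] [B [Q ( )]]]] >]]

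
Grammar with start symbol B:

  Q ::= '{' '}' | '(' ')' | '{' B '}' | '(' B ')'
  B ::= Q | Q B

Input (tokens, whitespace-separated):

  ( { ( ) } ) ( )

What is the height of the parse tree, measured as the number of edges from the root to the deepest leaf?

6

[B [Q ( [B [Q { [B [Q ( )]] }]] )] [B [Q ( )]]]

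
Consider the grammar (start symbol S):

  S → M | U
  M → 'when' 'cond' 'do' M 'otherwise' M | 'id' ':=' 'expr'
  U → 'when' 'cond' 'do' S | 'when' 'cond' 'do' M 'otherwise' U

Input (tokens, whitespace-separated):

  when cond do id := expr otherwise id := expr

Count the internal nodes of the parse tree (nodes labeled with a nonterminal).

4

[S [M when cond do [M id := expr] otherwise [M id := expr]]]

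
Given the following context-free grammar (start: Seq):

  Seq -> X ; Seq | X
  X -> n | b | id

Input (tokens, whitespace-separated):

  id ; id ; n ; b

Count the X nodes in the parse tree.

[Seq [X id] ; [Seq [X id] ; [Seq [X n] ; [Seq [X b]]]]]

4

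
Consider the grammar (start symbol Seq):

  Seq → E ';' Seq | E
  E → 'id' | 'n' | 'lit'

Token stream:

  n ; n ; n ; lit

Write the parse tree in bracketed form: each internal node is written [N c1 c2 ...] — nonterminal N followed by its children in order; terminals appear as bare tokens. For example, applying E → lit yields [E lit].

[Seq [E n] ; [Seq [E n] ; [Seq [E n] ; [Seq [E lit]]]]]

Seq
E ; Seq
n ; Seq
n ; E ; Seq
n ; n ; Seq
n ; n ; E ; Seq
n ; n ; n ; Seq
n ; n ; n ; E
n ; n ; n ; lit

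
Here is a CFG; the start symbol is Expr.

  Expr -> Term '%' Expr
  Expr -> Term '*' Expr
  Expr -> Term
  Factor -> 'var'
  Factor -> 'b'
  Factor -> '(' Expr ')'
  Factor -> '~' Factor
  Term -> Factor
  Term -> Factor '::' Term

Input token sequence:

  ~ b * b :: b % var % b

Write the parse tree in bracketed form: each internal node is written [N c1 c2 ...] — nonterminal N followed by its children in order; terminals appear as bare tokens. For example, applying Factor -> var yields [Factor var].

[Expr [Term [Factor ~ [Factor b]]] * [Expr [Term [Factor b] :: [Term [Factor b]]] % [Expr [Term [Factor var]] % [Expr [Term [Factor b]]]]]]

Expr
Term * Expr
Factor * Expr
~ Factor * Expr
~ b * Expr
~ b * Term % Expr
~ b * Factor :: Term % Expr
~ b * b :: Term % Expr
~ b * b :: Factor % Expr
~ b * b :: b % Expr
~ b * b :: b % Term % Expr
~ b * b :: b % Factor % Expr
~ b * b :: b % var % Expr
~ b * b :: b % var % Term
~ b * b :: b % var % Factor
~ b * b :: b % var % b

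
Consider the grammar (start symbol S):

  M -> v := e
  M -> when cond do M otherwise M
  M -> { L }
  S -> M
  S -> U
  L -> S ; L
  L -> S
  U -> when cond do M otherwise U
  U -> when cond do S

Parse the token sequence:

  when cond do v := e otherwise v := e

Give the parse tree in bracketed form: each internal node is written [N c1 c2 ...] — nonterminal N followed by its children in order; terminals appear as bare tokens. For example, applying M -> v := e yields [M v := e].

S
M
when cond do M otherwise M
when cond do v := e otherwise M
when cond do v := e otherwise v := e

[S [M when cond do [M v := e] otherwise [M v := e]]]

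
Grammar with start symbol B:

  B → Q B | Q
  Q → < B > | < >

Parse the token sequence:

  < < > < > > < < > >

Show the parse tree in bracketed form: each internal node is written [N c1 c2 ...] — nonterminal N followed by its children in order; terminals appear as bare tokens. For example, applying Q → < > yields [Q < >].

[B [Q < [B [Q < >] [B [Q < >]]] >] [B [Q < [B [Q < >]] >]]]

B
Q B
< B > B
< Q B > B
< < > B > B
< < > Q > B
< < > < > > B
< < > < > > Q
< < > < > > < B >
< < > < > > < Q >
< < > < > > < < > >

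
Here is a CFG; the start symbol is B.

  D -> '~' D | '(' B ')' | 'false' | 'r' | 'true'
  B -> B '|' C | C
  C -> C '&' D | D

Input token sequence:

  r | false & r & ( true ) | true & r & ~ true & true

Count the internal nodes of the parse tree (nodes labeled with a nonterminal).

23

[B [B [B [C [D r]]] | [C [C [C [D false]] & [D r]] & [D ( [B [C [D true]]] )]]] | [C [C [C [C [D true]] & [D r]] & [D ~ [D true]]] & [D true]]]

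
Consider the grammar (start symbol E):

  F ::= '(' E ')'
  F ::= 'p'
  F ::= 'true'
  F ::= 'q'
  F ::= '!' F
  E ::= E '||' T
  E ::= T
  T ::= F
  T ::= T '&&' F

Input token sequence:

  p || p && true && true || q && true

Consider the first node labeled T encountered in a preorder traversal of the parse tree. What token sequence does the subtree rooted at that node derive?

[E [E [E [T [F p]]] || [T [T [T [F p]] && [F true]] && [F true]]] || [T [T [F q]] && [F true]]]

p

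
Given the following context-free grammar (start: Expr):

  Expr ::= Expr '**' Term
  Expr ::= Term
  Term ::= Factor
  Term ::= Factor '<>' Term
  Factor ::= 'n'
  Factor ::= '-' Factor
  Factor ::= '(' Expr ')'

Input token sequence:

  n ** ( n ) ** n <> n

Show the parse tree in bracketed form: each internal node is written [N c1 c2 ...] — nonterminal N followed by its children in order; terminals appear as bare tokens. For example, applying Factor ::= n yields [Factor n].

[Expr [Expr [Expr [Term [Factor n]]] ** [Term [Factor ( [Expr [Term [Factor n]]] )]]] ** [Term [Factor n] <> [Term [Factor n]]]]

Expr
Expr ** Term
Expr ** Term ** Term
Term ** Term ** Term
Factor ** Term ** Term
n ** Term ** Term
n ** Factor ** Term
n ** ( Expr ) ** Term
n ** ( Term ) ** Term
n ** ( Factor ) ** Term
n ** ( n ) ** Term
n ** ( n ) ** Factor <> Term
n ** ( n ) ** n <> Term
n ** ( n ) ** n <> Factor
n ** ( n ) ** n <> n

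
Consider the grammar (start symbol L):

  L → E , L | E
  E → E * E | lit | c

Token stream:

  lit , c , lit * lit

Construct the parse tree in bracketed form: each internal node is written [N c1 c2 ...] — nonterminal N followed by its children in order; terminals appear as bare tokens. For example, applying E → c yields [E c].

[L [E lit] , [L [E c] , [L [E [E lit] * [E lit]]]]]

L
E , L
lit , L
lit , E , L
lit , c , L
lit , c , E
lit , c , E * E
lit , c , lit * E
lit , c , lit * lit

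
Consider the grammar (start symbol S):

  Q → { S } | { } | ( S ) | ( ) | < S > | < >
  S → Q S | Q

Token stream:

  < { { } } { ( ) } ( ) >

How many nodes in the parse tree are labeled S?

[S [Q < [S [Q { [S [Q { }]] }] [S [Q { [S [Q ( )]] }] [S [Q ( )]]]] >]]

6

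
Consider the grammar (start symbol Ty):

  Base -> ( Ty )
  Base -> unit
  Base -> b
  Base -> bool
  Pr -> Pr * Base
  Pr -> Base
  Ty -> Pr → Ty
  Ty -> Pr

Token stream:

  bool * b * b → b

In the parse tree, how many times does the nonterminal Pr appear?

4

[Ty [Pr [Pr [Pr [Base bool]] * [Base b]] * [Base b]] → [Ty [Pr [Base b]]]]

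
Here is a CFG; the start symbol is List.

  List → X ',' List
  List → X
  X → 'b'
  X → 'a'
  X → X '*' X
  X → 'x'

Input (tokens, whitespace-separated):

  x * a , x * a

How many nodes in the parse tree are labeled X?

[List [X [X x] * [X a]] , [List [X [X x] * [X a]]]]

6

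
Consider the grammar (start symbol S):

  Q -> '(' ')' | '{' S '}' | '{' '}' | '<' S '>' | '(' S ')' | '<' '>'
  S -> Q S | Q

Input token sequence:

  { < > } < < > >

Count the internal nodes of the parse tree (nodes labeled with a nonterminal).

8

[S [Q { [S [Q < >]] }] [S [Q < [S [Q < >]] >]]]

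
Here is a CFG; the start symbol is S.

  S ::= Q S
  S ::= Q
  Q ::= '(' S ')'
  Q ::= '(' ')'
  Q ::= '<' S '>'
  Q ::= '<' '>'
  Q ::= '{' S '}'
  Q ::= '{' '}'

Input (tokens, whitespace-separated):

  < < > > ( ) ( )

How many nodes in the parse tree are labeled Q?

[S [Q < [S [Q < >]] >] [S [Q ( )] [S [Q ( )]]]]

4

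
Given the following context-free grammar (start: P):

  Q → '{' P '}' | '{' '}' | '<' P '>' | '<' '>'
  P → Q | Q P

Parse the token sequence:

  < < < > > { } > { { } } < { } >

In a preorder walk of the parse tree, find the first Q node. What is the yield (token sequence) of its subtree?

[P [Q < [P [Q < [P [Q < >]] >] [P [Q { }]]] >] [P [Q { [P [Q { }]] }] [P [Q < [P [Q { }]] >]]]]

< < < > > { } >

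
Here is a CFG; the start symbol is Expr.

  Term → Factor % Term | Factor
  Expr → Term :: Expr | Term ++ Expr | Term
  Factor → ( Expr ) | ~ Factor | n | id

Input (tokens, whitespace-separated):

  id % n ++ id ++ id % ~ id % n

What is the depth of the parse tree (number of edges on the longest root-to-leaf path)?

[Expr [Term [Factor id] % [Term [Factor n]]] ++ [Expr [Term [Factor id]] ++ [Expr [Term [Factor id] % [Term [Factor ~ [Factor id]] % [Term [Factor n]]]]]]]

7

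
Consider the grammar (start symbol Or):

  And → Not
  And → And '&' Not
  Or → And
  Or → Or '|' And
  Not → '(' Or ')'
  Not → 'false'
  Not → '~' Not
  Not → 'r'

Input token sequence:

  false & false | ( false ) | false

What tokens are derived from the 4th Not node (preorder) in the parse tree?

[Or [Or [Or [And [And [Not false]] & [Not false]]] | [And [Not ( [Or [And [Not false]]] )]]] | [And [Not false]]]

false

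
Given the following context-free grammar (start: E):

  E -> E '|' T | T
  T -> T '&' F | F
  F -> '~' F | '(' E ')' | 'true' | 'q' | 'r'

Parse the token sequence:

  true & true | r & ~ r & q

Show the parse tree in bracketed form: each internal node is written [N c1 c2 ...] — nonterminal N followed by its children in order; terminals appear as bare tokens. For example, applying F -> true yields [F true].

[E [E [T [T [F true]] & [F true]]] | [T [T [T [F r]] & [F ~ [F r]]] & [F q]]]

E
E | T
T | T
T & F | T
F & F | T
true & F | T
true & true | T
true & true | T & F
true & true | T & F & F
true & true | F & F & F
true & true | r & F & F
true & true | r & ~ F & F
true & true | r & ~ r & F
true & true | r & ~ r & q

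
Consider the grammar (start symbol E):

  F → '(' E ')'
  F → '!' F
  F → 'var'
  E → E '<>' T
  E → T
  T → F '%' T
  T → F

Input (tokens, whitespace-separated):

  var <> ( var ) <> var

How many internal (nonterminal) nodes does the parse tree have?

12

[E [E [E [T [F var]]] <> [T [F ( [E [T [F var]]] )]]] <> [T [F var]]]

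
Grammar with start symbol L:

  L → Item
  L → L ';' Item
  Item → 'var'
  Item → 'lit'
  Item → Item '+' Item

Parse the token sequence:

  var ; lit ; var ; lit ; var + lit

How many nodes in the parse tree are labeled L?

[L [L [L [L [L [Item var]] ; [Item lit]] ; [Item var]] ; [Item lit]] ; [Item [Item var] + [Item lit]]]

5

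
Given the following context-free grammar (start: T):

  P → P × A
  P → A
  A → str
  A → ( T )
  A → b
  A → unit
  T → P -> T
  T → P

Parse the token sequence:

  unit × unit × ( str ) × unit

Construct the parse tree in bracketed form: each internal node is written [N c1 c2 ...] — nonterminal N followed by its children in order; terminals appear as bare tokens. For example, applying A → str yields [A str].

T
P
P × A
P × A × A
P × A × A × A
A × A × A × A
unit × A × A × A
unit × unit × A × A
unit × unit × ( T ) × A
unit × unit × ( P ) × A
unit × unit × ( A ) × A
unit × unit × ( str ) × A
unit × unit × ( str ) × unit

[T [P [P [P [P [A unit]] × [A unit]] × [A ( [T [P [A str]]] )]] × [A unit]]]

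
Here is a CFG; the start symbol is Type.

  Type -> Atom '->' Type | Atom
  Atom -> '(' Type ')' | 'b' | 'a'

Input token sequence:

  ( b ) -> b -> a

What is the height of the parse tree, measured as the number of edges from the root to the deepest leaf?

[Type [Atom ( [Type [Atom b]] )] -> [Type [Atom b] -> [Type [Atom a]]]]

4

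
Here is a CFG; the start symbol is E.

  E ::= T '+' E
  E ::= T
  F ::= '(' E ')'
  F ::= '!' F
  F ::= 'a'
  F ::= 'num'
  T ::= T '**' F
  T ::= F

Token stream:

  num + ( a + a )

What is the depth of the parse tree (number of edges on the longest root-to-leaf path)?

8

[E [T [F num]] + [E [T [F ( [E [T [F a]] + [E [T [F a]]]] )]]]]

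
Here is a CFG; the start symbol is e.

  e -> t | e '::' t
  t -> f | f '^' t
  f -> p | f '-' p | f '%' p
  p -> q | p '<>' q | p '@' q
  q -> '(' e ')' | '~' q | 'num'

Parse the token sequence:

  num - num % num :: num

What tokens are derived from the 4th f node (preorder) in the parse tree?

[e [e [t [f [f [f [p [q num]]] - [p [q num]]] % [p [q num]]]]] :: [t [f [p [q num]]]]]

num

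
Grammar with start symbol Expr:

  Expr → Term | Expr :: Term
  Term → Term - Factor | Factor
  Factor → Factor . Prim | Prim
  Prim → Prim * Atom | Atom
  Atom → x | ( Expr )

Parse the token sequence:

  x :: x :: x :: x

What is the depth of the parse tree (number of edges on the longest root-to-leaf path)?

[Expr [Expr [Expr [Expr [Term [Factor [Prim [Atom x]]]]] :: [Term [Factor [Prim [Atom x]]]]] :: [Term [Factor [Prim [Atom x]]]]] :: [Term [Factor [Prim [Atom x]]]]]

8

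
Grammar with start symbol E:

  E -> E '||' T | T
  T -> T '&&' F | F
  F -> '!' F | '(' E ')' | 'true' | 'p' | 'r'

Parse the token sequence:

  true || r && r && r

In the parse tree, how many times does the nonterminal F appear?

4

[E [E [T [F true]]] || [T [T [T [F r]] && [F r]] && [F r]]]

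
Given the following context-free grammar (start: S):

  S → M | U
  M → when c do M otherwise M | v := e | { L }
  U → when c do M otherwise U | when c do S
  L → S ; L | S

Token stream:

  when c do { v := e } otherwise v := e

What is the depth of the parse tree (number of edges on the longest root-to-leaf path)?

6

[S [M when c do [M { [L [S [M v := e]]] }] otherwise [M v := e]]]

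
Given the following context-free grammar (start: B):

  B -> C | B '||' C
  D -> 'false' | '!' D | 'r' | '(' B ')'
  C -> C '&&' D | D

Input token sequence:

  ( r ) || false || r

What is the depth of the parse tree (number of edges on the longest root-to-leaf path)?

8

[B [B [B [C [D ( [B [C [D r]]] )]]] || [C [D false]]] || [C [D r]]]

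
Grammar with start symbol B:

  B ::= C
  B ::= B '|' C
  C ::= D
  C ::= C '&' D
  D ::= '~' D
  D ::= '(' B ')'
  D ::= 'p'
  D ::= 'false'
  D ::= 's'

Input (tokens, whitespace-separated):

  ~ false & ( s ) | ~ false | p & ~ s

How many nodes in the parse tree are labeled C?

6

[B [B [B [C [C [D ~ [D false]]] & [D ( [B [C [D s]]] )]]] | [C [D ~ [D false]]]] | [C [C [D p]] & [D ~ [D s]]]]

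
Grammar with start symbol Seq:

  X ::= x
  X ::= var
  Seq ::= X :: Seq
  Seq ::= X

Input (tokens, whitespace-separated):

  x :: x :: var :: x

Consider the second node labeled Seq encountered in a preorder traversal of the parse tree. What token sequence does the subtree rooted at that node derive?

[Seq [X x] :: [Seq [X x] :: [Seq [X var] :: [Seq [X x]]]]]

x :: var :: x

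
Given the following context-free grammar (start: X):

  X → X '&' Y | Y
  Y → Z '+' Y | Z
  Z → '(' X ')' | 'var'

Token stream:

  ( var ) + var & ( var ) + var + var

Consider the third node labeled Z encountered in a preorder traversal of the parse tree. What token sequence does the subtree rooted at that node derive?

var

[X [X [Y [Z ( [X [Y [Z var]]] )] + [Y [Z var]]]] & [Y [Z ( [X [Y [Z var]]] )] + [Y [Z var] + [Y [Z var]]]]]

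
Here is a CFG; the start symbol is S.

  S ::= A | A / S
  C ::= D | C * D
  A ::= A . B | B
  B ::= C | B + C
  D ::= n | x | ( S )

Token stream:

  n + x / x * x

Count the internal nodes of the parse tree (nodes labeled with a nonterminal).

[S [A [B [B [C [D n]]] + [C [D x]]]] / [S [A [B [C [C [D x]] * [D x]]]]]]

15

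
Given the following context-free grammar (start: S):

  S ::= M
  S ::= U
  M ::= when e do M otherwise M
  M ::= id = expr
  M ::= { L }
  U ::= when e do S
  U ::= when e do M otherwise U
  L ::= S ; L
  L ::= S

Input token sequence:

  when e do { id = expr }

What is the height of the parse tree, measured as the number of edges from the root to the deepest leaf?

7

[S [U when e do [S [M { [L [S [M id = expr]]] }]]]]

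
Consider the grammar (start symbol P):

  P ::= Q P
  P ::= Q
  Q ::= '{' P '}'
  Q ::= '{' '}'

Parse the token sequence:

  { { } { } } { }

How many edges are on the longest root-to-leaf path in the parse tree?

[P [Q { [P [Q { }] [P [Q { }]]] }] [P [Q { }]]]

5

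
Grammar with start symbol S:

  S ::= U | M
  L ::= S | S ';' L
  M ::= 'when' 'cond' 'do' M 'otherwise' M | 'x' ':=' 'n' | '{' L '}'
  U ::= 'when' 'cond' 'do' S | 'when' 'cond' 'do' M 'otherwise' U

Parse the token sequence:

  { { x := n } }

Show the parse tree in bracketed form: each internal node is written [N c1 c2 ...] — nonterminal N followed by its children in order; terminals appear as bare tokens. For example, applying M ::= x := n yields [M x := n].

S
M
{ L }
{ S }
{ M }
{ { L } }
{ { S } }
{ { M } }
{ { x := n } }

[S [M { [L [S [M { [L [S [M x := n]]] }]]] }]]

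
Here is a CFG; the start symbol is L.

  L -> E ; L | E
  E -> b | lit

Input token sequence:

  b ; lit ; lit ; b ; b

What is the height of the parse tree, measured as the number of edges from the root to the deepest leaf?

6

[L [E b] ; [L [E lit] ; [L [E lit] ; [L [E b] ; [L [E b]]]]]]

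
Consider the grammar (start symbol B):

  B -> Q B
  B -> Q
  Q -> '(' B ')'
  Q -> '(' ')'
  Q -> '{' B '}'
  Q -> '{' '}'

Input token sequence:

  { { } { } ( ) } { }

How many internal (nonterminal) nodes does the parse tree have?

[B [Q { [B [Q { }] [B [Q { }] [B [Q ( )]]]] }] [B [Q { }]]]

10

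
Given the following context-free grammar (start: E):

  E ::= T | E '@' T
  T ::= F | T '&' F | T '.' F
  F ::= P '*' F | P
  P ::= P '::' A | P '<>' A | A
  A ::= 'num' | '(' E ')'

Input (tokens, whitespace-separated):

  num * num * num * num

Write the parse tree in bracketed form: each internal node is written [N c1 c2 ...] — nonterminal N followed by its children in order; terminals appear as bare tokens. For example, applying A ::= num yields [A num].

[E [T [F [P [A num]] * [F [P [A num]] * [F [P [A num]] * [F [P [A num]]]]]]]]

E
T
F
P * F
A * F
num * F
num * P * F
num * A * F
num * num * F
num * num * P * F
num * num * A * F
num * num * num * F
num * num * num * P
num * num * num * A
num * num * num * num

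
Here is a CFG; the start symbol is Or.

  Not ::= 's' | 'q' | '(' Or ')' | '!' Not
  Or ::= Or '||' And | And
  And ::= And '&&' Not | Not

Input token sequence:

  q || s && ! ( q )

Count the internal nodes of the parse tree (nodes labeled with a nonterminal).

[Or [Or [And [Not q]]] || [And [And [Not s]] && [Not ! [Not ( [Or [And [Not q]]] )]]]]

12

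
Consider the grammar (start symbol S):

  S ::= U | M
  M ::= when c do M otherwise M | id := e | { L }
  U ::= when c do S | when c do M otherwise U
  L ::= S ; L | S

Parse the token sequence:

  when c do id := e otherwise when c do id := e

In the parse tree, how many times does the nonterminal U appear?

[S [U when c do [M id := e] otherwise [U when c do [S [M id := e]]]]]

2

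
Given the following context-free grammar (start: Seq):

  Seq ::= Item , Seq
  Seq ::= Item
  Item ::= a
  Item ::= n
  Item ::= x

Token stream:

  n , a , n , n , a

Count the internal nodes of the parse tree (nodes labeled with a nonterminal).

[Seq [Item n] , [Seq [Item a] , [Seq [Item n] , [Seq [Item n] , [Seq [Item a]]]]]]

10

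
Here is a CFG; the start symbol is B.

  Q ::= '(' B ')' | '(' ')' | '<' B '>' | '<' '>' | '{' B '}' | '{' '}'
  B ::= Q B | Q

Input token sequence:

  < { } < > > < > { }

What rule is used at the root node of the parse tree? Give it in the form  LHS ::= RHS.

B ::= Q B

[B [Q < [B [Q { }] [B [Q < >]]] >] [B [Q < >] [B [Q { }]]]]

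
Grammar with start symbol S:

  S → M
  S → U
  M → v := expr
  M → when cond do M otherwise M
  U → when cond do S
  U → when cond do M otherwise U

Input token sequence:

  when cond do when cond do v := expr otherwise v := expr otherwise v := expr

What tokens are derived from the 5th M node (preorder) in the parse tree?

v := expr

[S [M when cond do [M when cond do [M v := expr] otherwise [M v := expr]] otherwise [M v := expr]]]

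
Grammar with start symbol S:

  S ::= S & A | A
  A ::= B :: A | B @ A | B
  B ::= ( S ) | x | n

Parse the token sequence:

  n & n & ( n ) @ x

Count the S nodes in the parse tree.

4

[S [S [S [A [B n]]] & [A [B n]]] & [A [B ( [S [A [B n]]] )] @ [A [B x]]]]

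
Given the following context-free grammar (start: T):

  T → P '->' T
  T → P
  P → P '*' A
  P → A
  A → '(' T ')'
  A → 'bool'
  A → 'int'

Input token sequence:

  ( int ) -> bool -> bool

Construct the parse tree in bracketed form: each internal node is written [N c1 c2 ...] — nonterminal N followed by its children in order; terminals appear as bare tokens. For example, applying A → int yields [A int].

[T [P [A ( [T [P [A int]]] )]] -> [T [P [A bool]] -> [T [P [A bool]]]]]

T
P -> T
A -> T
( T ) -> T
( P ) -> T
( A ) -> T
( int ) -> T
( int ) -> P -> T
( int ) -> A -> T
( int ) -> bool -> T
( int ) -> bool -> P
( int ) -> bool -> A
( int ) -> bool -> bool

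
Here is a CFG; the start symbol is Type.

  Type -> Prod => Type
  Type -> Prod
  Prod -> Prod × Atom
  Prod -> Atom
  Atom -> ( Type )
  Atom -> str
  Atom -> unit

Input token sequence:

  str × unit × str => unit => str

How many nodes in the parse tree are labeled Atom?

5

[Type [Prod [Prod [Prod [Atom str]] × [Atom unit]] × [Atom str]] => [Type [Prod [Atom unit]] => [Type [Prod [Atom str]]]]]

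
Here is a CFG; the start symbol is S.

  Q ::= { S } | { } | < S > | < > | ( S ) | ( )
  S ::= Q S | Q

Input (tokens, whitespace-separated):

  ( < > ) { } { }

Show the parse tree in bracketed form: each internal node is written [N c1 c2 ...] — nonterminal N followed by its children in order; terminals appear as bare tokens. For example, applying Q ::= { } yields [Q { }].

[S [Q ( [S [Q < >]] )] [S [Q { }] [S [Q { }]]]]

S
Q S
( S ) S
( Q ) S
( < > ) S
( < > ) Q S
( < > ) { } S
( < > ) { } Q
( < > ) { } { }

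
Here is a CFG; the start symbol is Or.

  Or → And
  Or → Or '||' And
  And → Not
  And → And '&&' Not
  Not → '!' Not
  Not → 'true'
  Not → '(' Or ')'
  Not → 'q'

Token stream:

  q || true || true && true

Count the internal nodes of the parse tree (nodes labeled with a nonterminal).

[Or [Or [Or [And [Not q]]] || [And [Not true]]] || [And [And [Not true]] && [Not true]]]

11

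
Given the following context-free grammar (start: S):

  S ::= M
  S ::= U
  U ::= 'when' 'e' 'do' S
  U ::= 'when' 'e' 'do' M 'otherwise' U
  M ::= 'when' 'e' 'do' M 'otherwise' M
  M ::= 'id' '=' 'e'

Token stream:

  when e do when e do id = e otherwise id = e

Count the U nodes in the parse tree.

[S [U when e do [S [M when e do [M id = e] otherwise [M id = e]]]]]

1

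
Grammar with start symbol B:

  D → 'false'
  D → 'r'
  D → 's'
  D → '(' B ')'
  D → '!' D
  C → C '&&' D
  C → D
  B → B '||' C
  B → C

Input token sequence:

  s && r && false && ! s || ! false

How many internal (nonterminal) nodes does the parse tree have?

14

[B [B [C [C [C [C [D s]] && [D r]] && [D false]] && [D ! [D s]]]] || [C [D ! [D false]]]]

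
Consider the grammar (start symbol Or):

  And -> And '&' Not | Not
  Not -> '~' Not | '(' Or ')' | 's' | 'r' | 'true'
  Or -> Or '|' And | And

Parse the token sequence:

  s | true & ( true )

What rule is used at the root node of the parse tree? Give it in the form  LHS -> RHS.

Or -> Or '|' And

[Or [Or [And [Not s]]] | [And [And [Not true]] & [Not ( [Or [And [Not true]]] )]]]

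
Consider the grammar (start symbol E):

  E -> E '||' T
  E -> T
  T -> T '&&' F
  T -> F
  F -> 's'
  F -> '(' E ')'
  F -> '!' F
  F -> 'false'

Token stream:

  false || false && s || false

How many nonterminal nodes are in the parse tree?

[E [E [E [T [F false]]] || [T [T [F false]] && [F s]]] || [T [F false]]]

11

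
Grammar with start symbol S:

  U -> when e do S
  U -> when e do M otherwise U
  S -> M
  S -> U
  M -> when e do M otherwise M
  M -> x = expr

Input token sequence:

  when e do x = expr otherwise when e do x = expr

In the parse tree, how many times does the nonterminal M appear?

2

[S [U when e do [M x = expr] otherwise [U when e do [S [M x = expr]]]]]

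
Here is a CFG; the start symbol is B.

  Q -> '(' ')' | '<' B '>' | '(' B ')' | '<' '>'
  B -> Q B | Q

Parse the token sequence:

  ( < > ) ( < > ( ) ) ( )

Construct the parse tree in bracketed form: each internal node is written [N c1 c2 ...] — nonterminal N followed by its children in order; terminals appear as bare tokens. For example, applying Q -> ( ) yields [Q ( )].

[B [Q ( [B [Q < >]] )] [B [Q ( [B [Q < >] [B [Q ( )]]] )] [B [Q ( )]]]]

B
Q B
( B ) B
( Q ) B
( < > ) B
( < > ) Q B
( < > ) ( B ) B
( < > ) ( Q B ) B
( < > ) ( < > B ) B
( < > ) ( < > Q ) B
( < > ) ( < > ( ) ) B
( < > ) ( < > ( ) ) Q
( < > ) ( < > ( ) ) ( )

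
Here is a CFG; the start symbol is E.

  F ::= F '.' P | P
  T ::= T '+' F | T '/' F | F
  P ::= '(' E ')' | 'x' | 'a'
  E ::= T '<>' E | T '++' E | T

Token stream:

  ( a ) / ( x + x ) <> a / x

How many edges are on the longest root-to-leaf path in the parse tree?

[E [T [T [F [P ( [E [T [F [P a]]]] )]]] / [F [P ( [E [T [T [F [P x]]] + [F [P x]]]] )]]] <> [E [T [T [F [P a]]] / [F [P x]]]]]

9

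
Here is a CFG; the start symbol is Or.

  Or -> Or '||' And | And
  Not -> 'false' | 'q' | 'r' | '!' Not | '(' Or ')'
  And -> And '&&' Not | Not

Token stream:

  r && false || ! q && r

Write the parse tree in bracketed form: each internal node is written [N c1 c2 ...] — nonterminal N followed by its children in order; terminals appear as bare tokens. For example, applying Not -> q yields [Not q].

[Or [Or [And [And [Not r]] && [Not false]]] || [And [And [Not ! [Not q]]] && [Not r]]]

Or
Or || And
And || And
And && Not || And
Not && Not || And
r && Not || And
r && false || And
r && false || And && Not
r && false || Not && Not
r && false || ! Not && Not
r && false || ! q && Not
r && false || ! q && r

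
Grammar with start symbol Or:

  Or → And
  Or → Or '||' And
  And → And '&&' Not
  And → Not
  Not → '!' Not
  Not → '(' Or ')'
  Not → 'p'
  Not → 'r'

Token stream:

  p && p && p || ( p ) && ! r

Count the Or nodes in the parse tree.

[Or [Or [And [And [And [Not p]] && [Not p]] && [Not p]]] || [And [And [Not ( [Or [And [Not p]]] )]] && [Not ! [Not r]]]]

3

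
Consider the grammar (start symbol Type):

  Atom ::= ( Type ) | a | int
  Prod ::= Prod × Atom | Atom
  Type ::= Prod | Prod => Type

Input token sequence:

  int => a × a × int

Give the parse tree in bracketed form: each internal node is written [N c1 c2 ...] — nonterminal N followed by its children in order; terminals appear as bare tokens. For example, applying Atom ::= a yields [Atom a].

[Type [Prod [Atom int]] => [Type [Prod [Prod [Prod [Atom a]] × [Atom a]] × [Atom int]]]]

Type
Prod => Type
Atom => Type
int => Type
int => Prod
int => Prod × Atom
int => Prod × Atom × Atom
int => Atom × Atom × Atom
int => a × Atom × Atom
int => a × a × Atom
int => a × a × int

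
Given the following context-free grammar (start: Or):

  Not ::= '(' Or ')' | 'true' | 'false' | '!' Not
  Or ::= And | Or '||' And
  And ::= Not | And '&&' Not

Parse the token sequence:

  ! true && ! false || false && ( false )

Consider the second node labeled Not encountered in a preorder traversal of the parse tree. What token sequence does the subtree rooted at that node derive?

[Or [Or [And [And [Not ! [Not true]]] && [Not ! [Not false]]]] || [And [And [Not false]] && [Not ( [Or [And [Not false]]] )]]]

true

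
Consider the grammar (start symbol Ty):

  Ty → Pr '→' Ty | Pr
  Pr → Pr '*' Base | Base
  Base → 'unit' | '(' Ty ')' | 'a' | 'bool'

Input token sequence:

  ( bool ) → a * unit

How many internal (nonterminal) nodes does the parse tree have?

[Ty [Pr [Base ( [Ty [Pr [Base bool]]] )]] → [Ty [Pr [Pr [Base a]] * [Base unit]]]]

11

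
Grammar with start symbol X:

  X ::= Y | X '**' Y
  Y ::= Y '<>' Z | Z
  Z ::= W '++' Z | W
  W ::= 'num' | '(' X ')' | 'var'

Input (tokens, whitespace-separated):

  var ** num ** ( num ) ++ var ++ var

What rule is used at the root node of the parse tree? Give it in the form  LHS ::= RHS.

[X [X [X [Y [Z [W var]]]] ** [Y [Z [W num]]]] ** [Y [Z [W ( [X [Y [Z [W num]]]] )] ++ [Z [W var] ++ [Z [W var]]]]]]

X ::= X '**' Y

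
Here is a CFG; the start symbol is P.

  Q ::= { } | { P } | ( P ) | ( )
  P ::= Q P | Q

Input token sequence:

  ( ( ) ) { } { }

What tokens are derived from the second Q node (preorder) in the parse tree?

[P [Q ( [P [Q ( )]] )] [P [Q { }] [P [Q { }]]]]

( )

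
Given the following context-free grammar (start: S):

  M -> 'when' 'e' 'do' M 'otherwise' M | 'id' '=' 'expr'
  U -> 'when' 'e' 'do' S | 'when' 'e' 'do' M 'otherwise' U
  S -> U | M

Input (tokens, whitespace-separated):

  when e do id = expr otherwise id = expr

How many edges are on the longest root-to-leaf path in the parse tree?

[S [M when e do [M id = expr] otherwise [M id = expr]]]

3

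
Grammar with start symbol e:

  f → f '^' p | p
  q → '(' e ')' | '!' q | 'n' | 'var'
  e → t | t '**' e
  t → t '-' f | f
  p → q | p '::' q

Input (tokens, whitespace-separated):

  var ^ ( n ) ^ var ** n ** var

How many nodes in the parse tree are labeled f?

[e [t [f [f [f [p [q var]]] ^ [p [q ( [e [t [f [p [q n]]]]] )]]] ^ [p [q var]]]] ** [e [t [f [p [q n]]]] ** [e [t [f [p [q var]]]]]]]

6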